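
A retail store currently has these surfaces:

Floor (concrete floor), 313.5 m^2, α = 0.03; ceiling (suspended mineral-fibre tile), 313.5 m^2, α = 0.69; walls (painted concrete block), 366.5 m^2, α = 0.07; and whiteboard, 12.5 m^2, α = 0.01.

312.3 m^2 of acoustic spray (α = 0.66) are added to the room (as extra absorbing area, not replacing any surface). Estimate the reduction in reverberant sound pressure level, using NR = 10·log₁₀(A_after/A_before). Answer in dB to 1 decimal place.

Total absorption A_before = 313.5×0.03 + 313.5×0.69 + 366.5×0.07 + 12.5×0.01
  = 9.405 + 216.315 + 25.655 + 0.125 = 251.500 m^2 sabins.
Added absorption = 312.3 × 0.66 = 206.118 sabins.
A_after = 251.500 + 206.118 = 457.618 sabins.
Reduction = 10 log₁₀(A_after/A_before) = 10 log₁₀(1.8196) = 2.6 dB.

2.6 dB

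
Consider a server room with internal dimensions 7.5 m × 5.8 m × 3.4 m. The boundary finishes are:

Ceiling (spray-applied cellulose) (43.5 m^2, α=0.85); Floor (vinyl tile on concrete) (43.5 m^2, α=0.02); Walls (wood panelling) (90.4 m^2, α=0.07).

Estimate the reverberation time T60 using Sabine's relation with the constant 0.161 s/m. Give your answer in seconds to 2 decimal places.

Equivalent absorption area: A = 43.5×0.85 + 43.5×0.02 + 90.4×0.07 = 44.173 m^2.
V = 7.5·5.8·3.4 = 147.9 m³.
T = 0.161 V/A = 0.161·147.9/44.173 = 0.54 s.

0.54 sec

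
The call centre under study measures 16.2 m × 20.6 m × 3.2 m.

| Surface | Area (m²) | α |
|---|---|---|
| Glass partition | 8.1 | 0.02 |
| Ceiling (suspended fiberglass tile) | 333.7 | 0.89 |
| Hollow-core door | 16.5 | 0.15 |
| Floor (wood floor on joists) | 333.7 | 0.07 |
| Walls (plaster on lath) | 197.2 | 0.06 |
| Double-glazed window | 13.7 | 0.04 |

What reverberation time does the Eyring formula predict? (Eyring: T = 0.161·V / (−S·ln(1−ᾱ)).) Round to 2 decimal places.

0.41 s

Total surface area S = 8.1 + 333.7 + 16.5 + 333.7 + 197.2 + 13.7 = 902.9 m².
Absorption A = 8.1×0.02 + 333.7×0.89 + 16.5×0.15 + 333.7×0.07 + 197.2×0.06 + 13.7×0.04 = 335.369 sabins.
ᾱ = 335.369 / 902.9 = 0.3714.
Eyring denominator: −S ln(1−ᾱ) = 419.180.
V = 16.2 × 20.6 × 3.2 = 1067.904 m³.
T = 0.161·V/[−S·ln(1−ᾱ)] = 0.161·1067.904/419.180 = 0.41 s.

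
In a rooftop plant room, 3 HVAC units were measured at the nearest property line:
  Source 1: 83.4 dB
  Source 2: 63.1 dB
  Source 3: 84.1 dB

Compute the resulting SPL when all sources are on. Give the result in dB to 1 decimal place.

Converting to relative power and adding: 10^(83.4/10) + 10^(63.1/10) + 10^(84.1/10) = 4.779e+08.
Combined level = 10 log₁₀(4.779e+08) = 86.8 dB.

86.8 dB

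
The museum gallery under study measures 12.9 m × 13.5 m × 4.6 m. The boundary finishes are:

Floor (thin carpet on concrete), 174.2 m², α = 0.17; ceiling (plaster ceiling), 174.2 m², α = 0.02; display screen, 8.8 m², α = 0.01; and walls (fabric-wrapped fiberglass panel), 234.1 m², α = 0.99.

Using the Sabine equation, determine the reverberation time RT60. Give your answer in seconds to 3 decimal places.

Equivalent absorption area: A = 174.2*0.17 + 174.2*0.02 + 8.8*0.01 + 234.1*0.99 = 264.945 m².
Room volume: 801.09 m³.
T = 0.161 V/A = 0.161·801.09/264.945 = 0.487 s.

0.487 s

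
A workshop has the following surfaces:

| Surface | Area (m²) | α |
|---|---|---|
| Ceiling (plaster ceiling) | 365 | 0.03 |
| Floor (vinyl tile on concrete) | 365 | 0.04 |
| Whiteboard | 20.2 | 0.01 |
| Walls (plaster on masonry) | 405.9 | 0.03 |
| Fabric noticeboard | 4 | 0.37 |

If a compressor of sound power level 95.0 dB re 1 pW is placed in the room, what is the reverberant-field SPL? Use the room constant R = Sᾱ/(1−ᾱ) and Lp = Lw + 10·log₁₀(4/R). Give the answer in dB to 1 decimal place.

84.9 dB

Σ(Sᵢαᵢ) = 365×0.03 + 365×0.04 + 20.2×0.01 + 405.9×0.03 + 4×0.37 = 39.409; total area S = 1160.1 m².
ᾱ = 39.409/1160.1 = 0.0340; R = Sᾱ/(1−ᾱ) = 39.409/(1−0.0340) = 40.796 m².
Lp = Lw + 10 log₁₀(4/R) = 95.0 -10.09 = 84.9 dB.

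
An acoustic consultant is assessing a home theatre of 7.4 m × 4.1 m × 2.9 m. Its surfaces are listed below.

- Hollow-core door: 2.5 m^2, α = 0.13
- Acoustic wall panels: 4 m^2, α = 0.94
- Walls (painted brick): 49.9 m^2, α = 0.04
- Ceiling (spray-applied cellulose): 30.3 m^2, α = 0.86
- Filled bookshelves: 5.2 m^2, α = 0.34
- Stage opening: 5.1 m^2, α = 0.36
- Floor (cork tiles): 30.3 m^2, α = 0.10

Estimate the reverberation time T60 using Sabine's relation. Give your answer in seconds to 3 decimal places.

0.365 s

Equivalent absorption area: A = 2.5·0.13 + 4·0.94 + 49.9·0.04 + 30.3·0.86 + 5.2·0.34 + 5.1·0.36 + 30.3·0.10 = 38.773 m^2.
Volume V = 7.4 × 4.1 × 2.9 = 87.986 m³.
T = 0.161 V/A = 0.161·87.986/38.773 = 0.365 s.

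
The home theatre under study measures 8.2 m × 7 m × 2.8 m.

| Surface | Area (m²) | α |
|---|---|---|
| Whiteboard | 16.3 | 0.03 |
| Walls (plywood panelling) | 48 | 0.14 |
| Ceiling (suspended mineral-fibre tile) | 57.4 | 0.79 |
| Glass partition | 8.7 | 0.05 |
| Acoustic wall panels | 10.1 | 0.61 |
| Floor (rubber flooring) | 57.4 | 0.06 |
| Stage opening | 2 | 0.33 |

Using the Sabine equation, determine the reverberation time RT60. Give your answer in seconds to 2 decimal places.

A = Σ Sᵢαᵢ = 16.3·0.03 + 48·0.14 + 57.4·0.79 + 8.7·0.05 + 10.1·0.61 + 57.4·0.06 + 2·0.33 = 63.255 sabins.
Room volume: 160.72 m³.
T = 0.161 V/A = 0.161·160.72/63.255 = 0.41 s.

0.41 seconds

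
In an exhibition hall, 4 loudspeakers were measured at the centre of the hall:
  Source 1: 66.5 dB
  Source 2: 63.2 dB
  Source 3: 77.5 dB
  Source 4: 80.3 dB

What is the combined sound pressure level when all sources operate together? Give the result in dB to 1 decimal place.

82.3 dB

Σ 10^(Lᵢ/10) = 1.699e+08.
Combined level = 10 log₁₀(1.699e+08) = 82.3 dB.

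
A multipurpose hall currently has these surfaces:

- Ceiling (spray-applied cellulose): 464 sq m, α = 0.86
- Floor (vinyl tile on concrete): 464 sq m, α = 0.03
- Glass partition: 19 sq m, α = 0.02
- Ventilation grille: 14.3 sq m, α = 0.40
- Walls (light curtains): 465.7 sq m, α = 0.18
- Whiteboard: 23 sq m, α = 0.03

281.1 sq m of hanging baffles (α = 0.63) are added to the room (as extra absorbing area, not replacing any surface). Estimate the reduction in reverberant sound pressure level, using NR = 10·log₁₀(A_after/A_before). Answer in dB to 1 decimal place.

1.3 dB

Total absorption A_before = 464×0.86 + 464×0.03 + 19×0.02 + 14.3×0.40 + 465.7×0.18 + 23×0.03
  = 399.040 + 13.920 + 0.380 + 5.720 + 83.826 + 0.690 = 503.576 sq m sabins.
Added absorption = 281.1 × 0.63 = 177.093 sabins.
New total A_after = 680.669 sabins.
Reduction = 10 log₁₀(A_after/A_before) = 10 log₁₀(1.3517) = 1.3 dB.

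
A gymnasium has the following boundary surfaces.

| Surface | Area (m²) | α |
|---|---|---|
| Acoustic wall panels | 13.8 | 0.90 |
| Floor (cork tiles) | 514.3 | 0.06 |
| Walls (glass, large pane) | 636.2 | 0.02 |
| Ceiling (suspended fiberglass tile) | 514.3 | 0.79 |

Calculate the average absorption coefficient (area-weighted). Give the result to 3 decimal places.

0.275

Total surface area S = 1678.6 m².
Weighted sum Σ Sα = 462.299.
ᾱ = A/S = 0.275.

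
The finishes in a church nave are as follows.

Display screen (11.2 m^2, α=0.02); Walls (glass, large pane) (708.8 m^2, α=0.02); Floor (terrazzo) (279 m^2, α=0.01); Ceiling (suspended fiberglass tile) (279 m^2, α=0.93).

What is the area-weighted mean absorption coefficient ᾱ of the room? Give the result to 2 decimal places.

0.22

S = Σ Sᵢ = 11.2 + 708.8 + 279 + 279 = 1278.0 m^2.
Σ(Sᵢαᵢ) = 11.2×0.02 + 708.8×0.02 + 279×0.01 + 279×0.93 = 276.660.
ᾱ = 276.660 / 1278.0 = 0.22.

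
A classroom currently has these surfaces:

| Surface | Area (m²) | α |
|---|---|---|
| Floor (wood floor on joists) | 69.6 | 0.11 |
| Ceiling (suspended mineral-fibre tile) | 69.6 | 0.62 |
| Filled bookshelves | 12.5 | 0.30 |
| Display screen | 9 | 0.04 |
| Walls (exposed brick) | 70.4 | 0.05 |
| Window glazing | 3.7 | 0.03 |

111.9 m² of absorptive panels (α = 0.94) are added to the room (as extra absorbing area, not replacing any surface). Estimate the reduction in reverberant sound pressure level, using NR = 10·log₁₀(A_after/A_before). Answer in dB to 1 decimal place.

Total absorption A_before = 69.6*0.11 + 69.6*0.62 + 12.5*0.30 + 9*0.04 + 70.4*0.05 + 3.7*0.03
  = 7.656 + 43.152 + 3.750 + 0.360 + 3.520 + 0.111 = 58.549 m² sabins.
Treatment contributes 111.9·0.94 = 105.186 sabins.
New total A_after = 163.735 sabins.
Reduction = 10 log₁₀(A_after/A_before) = 10 log₁₀(2.7965) = 4.5 dB.

4.5 dB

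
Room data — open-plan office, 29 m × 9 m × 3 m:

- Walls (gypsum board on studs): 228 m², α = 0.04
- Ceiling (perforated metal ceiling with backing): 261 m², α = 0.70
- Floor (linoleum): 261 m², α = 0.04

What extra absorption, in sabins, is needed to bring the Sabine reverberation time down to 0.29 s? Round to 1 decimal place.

232.4 sabins

Summing Sᵢαᵢ: 9.120 + 182.700 + 10.440 → A₁ = 202.260 sabins.
V = 783 m³. Required absorption A₂ = 0.161 × 783 / 0.29 = 434.700 sabins.
ΔA = A₂ − A₁ = 434.700 − 202.260 = 232.4 sabins.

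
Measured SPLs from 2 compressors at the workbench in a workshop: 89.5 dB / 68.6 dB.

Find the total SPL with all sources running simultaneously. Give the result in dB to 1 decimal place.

Sum in the linear (power) domain: Σ 10^(Lᵢ/10) = 10^(89.5/10) + 10^(68.6/10) = 8.985e+08.
Back to dB: 10·log₁₀ Σ = 89.5 dB.

89.5 dB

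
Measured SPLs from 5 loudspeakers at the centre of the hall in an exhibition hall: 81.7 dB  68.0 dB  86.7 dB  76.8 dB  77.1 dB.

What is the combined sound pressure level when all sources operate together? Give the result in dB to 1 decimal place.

88.6 dB

Converting to relative power and adding: 10^(81.7/10) + 10^(68.0/10) + 10^(86.7/10) + 10^(76.8/10) + 10^(77.1/10) = 7.211e+08.
Back to dB: 10·log₁₀ Σ = 88.6 dB.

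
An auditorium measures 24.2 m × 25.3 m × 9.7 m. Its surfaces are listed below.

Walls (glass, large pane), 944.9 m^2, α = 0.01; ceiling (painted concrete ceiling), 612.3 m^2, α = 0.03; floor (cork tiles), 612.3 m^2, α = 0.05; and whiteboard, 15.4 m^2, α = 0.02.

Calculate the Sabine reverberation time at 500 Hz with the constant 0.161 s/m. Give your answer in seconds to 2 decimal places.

16.28 seconds

A = Σ Sᵢαᵢ = 944.9·0.01 + 612.3·0.03 + 612.3·0.05 + 15.4·0.02 = 58.741 sabins.
V = 24.2·25.3·9.7 = 5938.922 m³.
Sabine: RT60 = 0.161 × 5938.922 / 58.741 = 16.28 s.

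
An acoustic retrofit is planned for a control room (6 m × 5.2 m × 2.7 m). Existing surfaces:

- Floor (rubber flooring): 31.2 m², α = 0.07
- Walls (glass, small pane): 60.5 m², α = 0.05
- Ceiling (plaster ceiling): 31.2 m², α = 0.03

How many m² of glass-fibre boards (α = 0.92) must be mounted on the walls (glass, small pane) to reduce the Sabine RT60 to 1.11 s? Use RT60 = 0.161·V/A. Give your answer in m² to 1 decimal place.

A₁ = Σ Sᵢαᵢ = 31.2*0.07 + 60.5*0.05 + 31.2*0.03 = 6.145 sabins.
Required A₂ = 0.161·84.24/1.11 = 12.219 sabins.
Absorption to add: 12.219 − 6.145 = 6.074 sabins.
Each m² of panel replacing the walls (glass, small pane) adds (0.92 − 0.05) = 0.87 sabins.
Area = ΔA/Δα = 6.074/0.87 = 7.0 m².

7.0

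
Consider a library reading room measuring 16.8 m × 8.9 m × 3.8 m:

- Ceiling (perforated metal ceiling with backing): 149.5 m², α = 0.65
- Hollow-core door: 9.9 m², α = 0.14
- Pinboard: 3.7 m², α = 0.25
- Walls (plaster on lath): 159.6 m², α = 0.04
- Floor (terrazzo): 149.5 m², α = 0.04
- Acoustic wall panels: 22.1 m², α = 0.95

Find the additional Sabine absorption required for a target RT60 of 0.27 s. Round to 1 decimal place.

206.0 sabins

Summing Sᵢαᵢ: 97.175 + 1.386 + 0.925 + 6.384 + 5.980 + 20.995 → A₁ = 132.845 sabins.
V = 568.176 m³. Required absorption A₂ = 0.161 × 568.176 / 0.27 = 338.801 sabins.
Shortfall: 338.801 − 132.845 = 206.0 sabins.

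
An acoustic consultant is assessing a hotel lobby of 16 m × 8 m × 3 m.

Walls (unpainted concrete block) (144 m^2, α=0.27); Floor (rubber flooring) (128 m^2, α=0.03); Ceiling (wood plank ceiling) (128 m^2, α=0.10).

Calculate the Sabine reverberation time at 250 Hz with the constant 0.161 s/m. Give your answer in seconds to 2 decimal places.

Summing Sᵢαᵢ: 38.880 + 3.840 + 12.800 → A = 55.520 sabins.
Volume V = 16 × 8 × 3 = 384 m³.
T = 0.161 V/A = 0.161·384/55.520 = 1.11 s.

1.11 s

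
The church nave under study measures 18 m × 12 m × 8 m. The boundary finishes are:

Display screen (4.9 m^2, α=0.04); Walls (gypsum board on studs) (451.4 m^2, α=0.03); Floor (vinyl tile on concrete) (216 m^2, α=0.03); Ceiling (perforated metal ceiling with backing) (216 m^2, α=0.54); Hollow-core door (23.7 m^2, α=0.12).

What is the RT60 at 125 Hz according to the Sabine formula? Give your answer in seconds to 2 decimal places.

1.99 seconds

A = Σ Sᵢαᵢ = 4.9×0.04 + 451.4×0.03 + 216×0.03 + 216×0.54 + 23.7×0.12 = 139.702 sabins.
V = 18·12·8 = 1728 m³.
Sabine: RT60 = 0.161 × 1728 / 139.702 = 1.99 s.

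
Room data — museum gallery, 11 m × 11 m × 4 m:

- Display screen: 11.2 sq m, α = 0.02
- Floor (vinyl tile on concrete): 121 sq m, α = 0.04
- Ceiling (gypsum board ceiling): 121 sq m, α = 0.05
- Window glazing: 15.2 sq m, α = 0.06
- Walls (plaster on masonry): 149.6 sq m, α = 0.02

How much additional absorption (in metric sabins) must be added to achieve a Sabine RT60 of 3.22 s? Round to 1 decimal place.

Equivalent absorption area: A₁ = 11.2*0.02 + 121*0.04 + 121*0.05 + 15.2*0.06 + 149.6*0.02 = 15.018 sq m.
For T = 3.22 s, need A₂ = 0.161·V/T = 0.161·484/3.22 = 24.200 sabins.
Additional absorption ΔA = 24.200 − 15.018 = 9.2 sabins.

9.2 sabins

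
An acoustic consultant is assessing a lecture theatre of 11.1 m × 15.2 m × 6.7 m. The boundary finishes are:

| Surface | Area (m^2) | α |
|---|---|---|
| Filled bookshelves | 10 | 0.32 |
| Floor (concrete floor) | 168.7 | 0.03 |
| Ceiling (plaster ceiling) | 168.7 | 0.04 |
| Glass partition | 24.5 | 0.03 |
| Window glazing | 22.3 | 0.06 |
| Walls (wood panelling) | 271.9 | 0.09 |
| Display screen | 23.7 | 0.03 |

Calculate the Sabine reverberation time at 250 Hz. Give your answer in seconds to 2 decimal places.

4.31 seconds

A = Σ Sᵢαᵢ = 10*0.32 + 168.7*0.03 + 168.7*0.04 + 24.5*0.03 + 22.3*0.06 + 271.9*0.09 + 23.7*0.03 = 42.264 sabins.
Volume V = 11.1 × 15.2 × 6.7 = 1130.424 m³.
RT60 = 0.161 · V / A = 0.161 × 1130.424 / 42.264 = 4.31 s.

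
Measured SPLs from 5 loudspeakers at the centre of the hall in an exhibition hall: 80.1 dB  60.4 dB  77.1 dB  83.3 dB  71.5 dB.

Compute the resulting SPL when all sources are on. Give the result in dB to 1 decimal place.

Sum in the linear (power) domain: Σ 10^(Lᵢ/10) = 10^(80.1/10) + 10^(60.4/10) + 10^(77.1/10) + 10^(83.3/10) + 10^(71.5/10) = 3.826e+08.
L_total = 10·log₁₀(3.826e+08) = 85.8 dB.

85.8 dB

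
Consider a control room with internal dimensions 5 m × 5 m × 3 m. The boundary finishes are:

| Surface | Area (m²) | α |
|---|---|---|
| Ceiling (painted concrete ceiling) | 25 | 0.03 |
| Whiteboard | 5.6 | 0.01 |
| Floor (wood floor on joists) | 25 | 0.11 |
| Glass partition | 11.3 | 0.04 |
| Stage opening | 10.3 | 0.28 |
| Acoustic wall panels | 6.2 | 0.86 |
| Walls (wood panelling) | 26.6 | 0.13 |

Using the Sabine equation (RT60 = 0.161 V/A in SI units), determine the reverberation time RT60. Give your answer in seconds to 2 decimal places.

0.77 sec

A = Σ Sᵢαᵢ = 25×0.03 + 5.6×0.01 + 25×0.11 + 11.3×0.04 + 10.3×0.28 + 6.2×0.86 + 26.6×0.13 = 15.682 sabins.
Volume V = 5 × 5 × 3 = 75 m³.
RT60 = 0.161 · V / A = 0.161 × 75 / 15.682 = 0.77 s.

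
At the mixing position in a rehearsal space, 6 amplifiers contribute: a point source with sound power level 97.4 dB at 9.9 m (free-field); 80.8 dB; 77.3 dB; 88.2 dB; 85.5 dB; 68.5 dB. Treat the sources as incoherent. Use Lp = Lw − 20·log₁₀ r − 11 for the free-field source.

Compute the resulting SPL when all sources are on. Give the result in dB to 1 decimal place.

Source at 9.9 m: Lp = 97.4 − 20·log₁₀(9.9) − 11 = 66.5 dB.
Converting to relative power and adding: 10^(66.5/10) + 10^(80.8/10) + 10^(77.3/10) + 10^(88.2/10) + 10^(85.5/10) + 10^(68.5/10) = 1.201e+09.
L_total = 10·log₁₀(1.201e+09) = 90.8 dB.

90.8 dB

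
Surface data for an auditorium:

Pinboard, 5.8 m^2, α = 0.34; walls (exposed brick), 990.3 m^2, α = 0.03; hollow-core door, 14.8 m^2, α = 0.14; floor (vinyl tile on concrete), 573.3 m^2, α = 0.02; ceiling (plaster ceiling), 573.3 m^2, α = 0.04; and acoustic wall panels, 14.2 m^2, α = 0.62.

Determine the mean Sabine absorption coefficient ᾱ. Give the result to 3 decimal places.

0.035

Total surface area S = 2171.7 m^2.
Weighted sum Σ Sα = 76.955.
ᾱ = A/S = 0.035.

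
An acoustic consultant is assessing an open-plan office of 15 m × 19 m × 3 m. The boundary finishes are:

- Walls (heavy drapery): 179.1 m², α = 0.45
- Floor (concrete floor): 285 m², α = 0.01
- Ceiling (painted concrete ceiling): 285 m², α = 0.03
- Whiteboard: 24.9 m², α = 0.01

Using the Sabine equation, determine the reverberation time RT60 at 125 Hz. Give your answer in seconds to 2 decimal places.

1.49 seconds

Total absorption A = 179.1*0.45 + 285*0.01 + 285*0.03 + 24.9*0.01
  = 80.595 + 2.850 + 8.550 + 0.249 = 92.244 m² sabins.
Volume V = 15 × 19 × 3 = 855 m³.
Sabine: RT60 = 0.161 × 855 / 92.244 = 1.49 s.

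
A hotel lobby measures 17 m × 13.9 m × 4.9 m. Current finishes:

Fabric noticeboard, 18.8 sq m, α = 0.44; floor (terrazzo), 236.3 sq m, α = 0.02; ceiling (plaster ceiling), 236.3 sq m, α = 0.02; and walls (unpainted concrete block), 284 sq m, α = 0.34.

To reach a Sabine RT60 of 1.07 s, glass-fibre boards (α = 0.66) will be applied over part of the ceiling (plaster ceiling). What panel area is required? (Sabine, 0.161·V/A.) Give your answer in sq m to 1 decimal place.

Total absorption A₁ = 18.8·0.44 + 236.3·0.02 + 236.3·0.02 + 284·0.34
  = 8.272 + 4.726 + 4.726 + 96.560 = 114.284 sq m sabins.
Required A₂ = 0.161·1157.87/1.07 = 174.222 sabins.
Absorption to add: 174.222 − 114.284 = 59.938 sabins.
Each sq m of panel replacing the ceiling (plaster ceiling) adds (0.66 − 0.02) = 0.64 sabins.
Area = ΔA/Δα = 59.938/0.64 = 93.7 sq m.

93.7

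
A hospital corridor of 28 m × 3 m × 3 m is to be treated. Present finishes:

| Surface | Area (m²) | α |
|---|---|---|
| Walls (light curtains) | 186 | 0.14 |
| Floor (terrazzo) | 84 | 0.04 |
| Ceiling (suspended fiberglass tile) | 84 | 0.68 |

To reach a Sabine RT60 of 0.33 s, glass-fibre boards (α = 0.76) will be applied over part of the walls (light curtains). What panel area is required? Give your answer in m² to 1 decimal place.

Equivalent absorption area: A₁ = 186·0.14 + 84·0.04 + 84·0.68 = 86.520 m².
Required A₂ = 0.161·252/0.33 = 122.945 sabins.
ΔA needed = 122.945 − 86.520 = 36.425 sabins.
Net gain per m²: Δα = 0.76 − 0.14 = 0.62.
Area = ΔA/Δα = 36.425/0.62 = 58.8 m².

58.8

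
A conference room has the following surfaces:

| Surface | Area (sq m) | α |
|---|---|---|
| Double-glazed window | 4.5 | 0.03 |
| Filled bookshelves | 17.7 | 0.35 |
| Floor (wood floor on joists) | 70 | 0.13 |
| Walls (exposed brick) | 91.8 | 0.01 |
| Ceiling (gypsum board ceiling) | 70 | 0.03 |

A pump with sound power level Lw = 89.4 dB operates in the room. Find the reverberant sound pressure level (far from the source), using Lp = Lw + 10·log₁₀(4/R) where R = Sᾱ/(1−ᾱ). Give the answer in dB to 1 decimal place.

82.4 dB

A = 18.448 sabins; S = 254.0 sq m.
ᾱ = 18.448/254.0 = 0.0726; R = Sᾱ/(1−ᾱ) = 18.448/(1−0.0726) = 19.892 sq m.
Lp = Lw + 10 log₁₀(4/R) = 89.4 -6.97 = 82.4 dB.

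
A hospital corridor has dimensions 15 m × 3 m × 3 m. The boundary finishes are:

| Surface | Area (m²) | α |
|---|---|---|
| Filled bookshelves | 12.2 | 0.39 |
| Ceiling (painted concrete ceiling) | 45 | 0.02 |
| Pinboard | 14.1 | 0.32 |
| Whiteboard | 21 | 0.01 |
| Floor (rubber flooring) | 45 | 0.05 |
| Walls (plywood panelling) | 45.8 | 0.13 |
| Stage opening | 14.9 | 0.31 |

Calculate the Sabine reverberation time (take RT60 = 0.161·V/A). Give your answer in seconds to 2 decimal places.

Summing Sᵢαᵢ: 4.758 + 0.900 + 4.512 + 0.210 + 2.250 + 5.954 + 4.619 → A = 23.203 sabins.
Room volume: 135 m³.
RT60 = 0.161 · V / A = 0.161 × 135 / 23.203 = 0.94 s.

0.94 seconds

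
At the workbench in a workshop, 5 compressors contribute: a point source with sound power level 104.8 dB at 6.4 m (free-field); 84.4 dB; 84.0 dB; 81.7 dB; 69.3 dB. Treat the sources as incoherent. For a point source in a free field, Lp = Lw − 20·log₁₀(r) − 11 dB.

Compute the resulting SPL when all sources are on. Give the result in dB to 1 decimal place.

88.7 dB

Source at 6.4 m: Lp = 104.8 − 20·log₁₀(6.4) − 11 = 77.7 dB.
Σ 10^(Lᵢ/10) = 7.419e+08.
Back to dB: 10·log₁₀ Σ = 88.7 dB.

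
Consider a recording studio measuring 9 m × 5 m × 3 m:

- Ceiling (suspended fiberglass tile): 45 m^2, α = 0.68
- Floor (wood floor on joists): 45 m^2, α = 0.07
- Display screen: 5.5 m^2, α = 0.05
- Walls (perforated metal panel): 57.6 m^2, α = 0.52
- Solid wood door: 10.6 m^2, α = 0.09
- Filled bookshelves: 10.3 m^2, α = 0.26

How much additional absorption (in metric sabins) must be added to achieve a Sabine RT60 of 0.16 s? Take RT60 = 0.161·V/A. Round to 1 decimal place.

Summing Sᵢαᵢ: 30.600 + 3.150 + 0.275 + 29.952 + 0.954 + 2.678 → A₁ = 67.609 sabins.
V = 135 m³. Required absorption A₂ = 0.161 × 135 / 0.16 = 135.844 sabins.
ΔA = A₂ − A₁ = 135.844 − 67.609 = 68.2 sabins.

68.2 sabins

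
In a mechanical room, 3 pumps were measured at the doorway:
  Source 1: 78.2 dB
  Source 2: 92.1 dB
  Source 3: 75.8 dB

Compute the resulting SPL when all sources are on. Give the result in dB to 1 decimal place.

92.4 dB

Converting to relative power and adding: 10^(78.2/10) + 10^(92.1/10) + 10^(75.8/10) = 1.726e+09.
Combined level = 10 log₁₀(1.726e+09) = 92.4 dB.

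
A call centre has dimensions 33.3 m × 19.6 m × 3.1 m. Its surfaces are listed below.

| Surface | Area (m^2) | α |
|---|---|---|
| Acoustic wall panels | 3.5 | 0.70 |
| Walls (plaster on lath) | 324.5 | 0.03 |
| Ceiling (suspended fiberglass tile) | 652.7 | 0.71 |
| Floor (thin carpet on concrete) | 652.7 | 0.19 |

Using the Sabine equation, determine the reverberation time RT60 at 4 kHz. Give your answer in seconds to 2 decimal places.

0.54 seconds

Total absorption A = 3.5*0.70 + 324.5*0.03 + 652.7*0.71 + 652.7*0.19
  = 2.450 + 9.735 + 463.417 + 124.013 = 599.615 m^2 sabins.
V = 33.3·19.6·3.1 = 2023.308 m³.
Sabine: RT60 = 0.161 × 2023.308 / 599.615 = 0.54 s.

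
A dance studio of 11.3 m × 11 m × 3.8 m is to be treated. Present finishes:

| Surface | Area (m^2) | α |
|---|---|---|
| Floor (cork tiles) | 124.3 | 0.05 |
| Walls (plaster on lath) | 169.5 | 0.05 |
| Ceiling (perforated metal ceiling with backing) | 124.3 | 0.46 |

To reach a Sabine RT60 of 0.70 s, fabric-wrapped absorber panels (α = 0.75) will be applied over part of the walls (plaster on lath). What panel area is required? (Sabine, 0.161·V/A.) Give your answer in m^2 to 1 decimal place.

Summing Sᵢαᵢ: 6.215 + 8.475 + 57.178 → A₁ = 71.868 sabins.
V = 472.34 m³. Target absorption A₂ = 0.161 × 472.34 / 0.70 = 108.638 sabins.
ΔA needed = 108.638 − 71.868 = 36.770 sabins.
Net gain per m^2: Δα = 0.75 − 0.05 = 0.70.
Area = ΔA/Δα = 36.770/0.70 = 52.5 m^2.

52.5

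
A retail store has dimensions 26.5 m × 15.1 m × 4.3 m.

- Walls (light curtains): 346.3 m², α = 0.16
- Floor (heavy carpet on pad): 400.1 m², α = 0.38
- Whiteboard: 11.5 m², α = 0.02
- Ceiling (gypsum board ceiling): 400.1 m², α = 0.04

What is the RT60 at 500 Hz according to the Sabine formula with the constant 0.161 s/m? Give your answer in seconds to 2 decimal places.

1.24 s

A = Σ Sᵢαᵢ = 346.3*0.16 + 400.1*0.38 + 11.5*0.02 + 400.1*0.04 = 223.680 sabins.
Volume V = 26.5 × 15.1 × 4.3 = 1720.645 m³.
RT60 = 0.161 · V / A = 0.161 × 1720.645 / 223.680 = 1.24 s.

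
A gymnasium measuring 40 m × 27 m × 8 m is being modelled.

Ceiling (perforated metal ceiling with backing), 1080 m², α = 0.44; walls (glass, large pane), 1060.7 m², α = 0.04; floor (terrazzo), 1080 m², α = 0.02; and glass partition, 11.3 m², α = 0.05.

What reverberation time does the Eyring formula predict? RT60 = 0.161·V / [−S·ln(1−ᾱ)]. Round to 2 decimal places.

2.36 sec

Total surface area S = 1080 + 1060.7 + 1080 + 11.3 = 3232.0 m².
Absorption A = 1080·0.44 + 1060.7·0.04 + 1080·0.02 + 11.3·0.05 = 539.793 sabins.
Mean coefficient ᾱ = A/S = 0.1670.
−S·ln(1−ᾱ) = −3232.0 × ln(1 − 0.1670) = 590.556.
V = 40 × 27 × 8 = 8640 m³.
RT60 = 0.161 × 8640 / 590.556 = 2.36 s.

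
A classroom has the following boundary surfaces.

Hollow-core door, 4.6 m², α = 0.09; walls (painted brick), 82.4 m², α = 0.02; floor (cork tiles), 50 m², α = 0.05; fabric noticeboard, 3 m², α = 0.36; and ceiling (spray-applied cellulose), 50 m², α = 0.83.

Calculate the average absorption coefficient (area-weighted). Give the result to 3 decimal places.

0.248

S = Σ Sᵢ = 4.6 + 82.4 + 50 + 3 + 50 = 190.0 m².
Σ(Sᵢαᵢ) = 4.6·0.09 + 82.4·0.02 + 50·0.05 + 3·0.36 + 50·0.83 = 47.142.
ᾱ = A/S = 0.248.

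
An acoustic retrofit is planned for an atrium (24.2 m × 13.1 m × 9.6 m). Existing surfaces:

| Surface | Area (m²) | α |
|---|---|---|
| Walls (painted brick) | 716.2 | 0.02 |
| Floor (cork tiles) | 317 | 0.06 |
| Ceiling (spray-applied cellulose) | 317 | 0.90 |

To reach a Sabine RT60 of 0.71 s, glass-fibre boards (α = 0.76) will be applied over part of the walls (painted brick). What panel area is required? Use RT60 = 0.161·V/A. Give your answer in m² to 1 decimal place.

502.0

Summing Sᵢαᵢ: 14.324 + 19.020 + 285.300 → A₁ = 318.644 sabins.
Required A₂ = 0.161·3043.392/0.71 = 690.121 sabins.
Absorption to add: 690.121 − 318.644 = 371.477 sabins.
Net gain per m²: Δα = 0.76 − 0.02 = 0.74.
Area = ΔA/Δα = 371.477/0.74 = 502.0 m².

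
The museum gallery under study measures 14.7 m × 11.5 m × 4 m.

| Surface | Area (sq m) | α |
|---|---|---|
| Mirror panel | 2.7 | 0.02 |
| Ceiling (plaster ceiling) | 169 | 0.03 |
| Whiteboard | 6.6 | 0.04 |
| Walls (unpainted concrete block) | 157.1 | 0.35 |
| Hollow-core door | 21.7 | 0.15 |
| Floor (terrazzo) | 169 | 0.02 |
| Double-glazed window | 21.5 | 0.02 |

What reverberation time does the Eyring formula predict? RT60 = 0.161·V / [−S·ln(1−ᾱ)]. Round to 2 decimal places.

Total surface area S = 2.7 + 169 + 6.6 + 157.1 + 21.7 + 169 + 21.5 = 547.6 sq m.
Absorption A = 2.7×0.02 + 169×0.03 + 6.6×0.04 + 157.1×0.35 + 21.7×0.15 + 169×0.02 + 21.5×0.02 = 67.438 sabins.
Mean coefficient ᾱ = A/S = 0.1232.
−S·ln(1−ᾱ) = −547.6 × ln(1 − 0.1232) = 71.996.
V = 14.7 × 11.5 × 4 = 676.2 m³.
T = 0.161·V/[−S·ln(1−ᾱ)] = 0.161·676.2/71.996 = 1.51 s.

1.51 seconds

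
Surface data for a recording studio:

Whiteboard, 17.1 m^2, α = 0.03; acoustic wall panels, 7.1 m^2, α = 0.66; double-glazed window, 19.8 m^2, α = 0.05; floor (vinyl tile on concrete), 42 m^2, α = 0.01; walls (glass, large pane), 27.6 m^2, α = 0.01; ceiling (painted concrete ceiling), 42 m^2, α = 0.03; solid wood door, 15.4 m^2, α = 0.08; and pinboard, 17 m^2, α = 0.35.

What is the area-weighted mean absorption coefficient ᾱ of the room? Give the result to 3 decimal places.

0.082

S = Σ Sᵢ = 17.1 + 7.1 + 19.8 + 42 + 27.6 + 42 + 15.4 + 17 = 188.0 m^2.
Σ(Sᵢαᵢ) = 17.1*0.03 + 7.1*0.66 + 19.8*0.05 + 42*0.01 + 27.6*0.01 + 42*0.03 + 15.4*0.08 + 17*0.35 = 15.327.
ᾱ = 15.327 / 188.0 = 0.082.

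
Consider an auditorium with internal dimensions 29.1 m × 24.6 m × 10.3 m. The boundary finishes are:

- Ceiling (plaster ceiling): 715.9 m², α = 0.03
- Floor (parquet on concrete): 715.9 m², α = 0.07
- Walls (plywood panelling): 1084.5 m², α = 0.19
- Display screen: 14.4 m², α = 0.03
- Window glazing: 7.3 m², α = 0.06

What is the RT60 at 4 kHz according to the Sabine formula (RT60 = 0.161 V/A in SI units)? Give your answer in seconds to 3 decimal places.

4.262 seconds

Total absorption A = 715.9·0.03 + 715.9·0.07 + 1084.5·0.19 + 14.4·0.03 + 7.3·0.06
  = 21.477 + 50.113 + 206.055 + 0.432 + 0.438 = 278.515 m² sabins.
Volume V = 29.1 × 24.6 × 10.3 = 7373.358 m³.
RT60 = 0.161 · V / A = 0.161 × 7373.358 / 278.515 = 4.262 s.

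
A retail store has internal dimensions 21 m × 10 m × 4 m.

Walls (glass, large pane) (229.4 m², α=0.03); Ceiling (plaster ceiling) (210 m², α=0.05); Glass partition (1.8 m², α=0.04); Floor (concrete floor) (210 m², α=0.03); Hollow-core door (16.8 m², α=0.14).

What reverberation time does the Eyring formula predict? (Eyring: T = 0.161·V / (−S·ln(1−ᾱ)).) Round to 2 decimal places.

5.08 s

S = Σ Sᵢ = 668.0 m².
Absorption A = 229.4·0.03 + 210·0.05 + 1.8·0.04 + 210·0.03 + 16.8·0.14 = 26.106 sabins.
ᾱ = 26.106 / 668.0 = 0.0391.
−S·ln(1−ᾱ) = −668.0 × ln(1 − 0.0391) = 26.643.
V = 21 × 10 × 4 = 840 m³.
RT60 = 0.161 × 840 / 26.643 = 5.08 s.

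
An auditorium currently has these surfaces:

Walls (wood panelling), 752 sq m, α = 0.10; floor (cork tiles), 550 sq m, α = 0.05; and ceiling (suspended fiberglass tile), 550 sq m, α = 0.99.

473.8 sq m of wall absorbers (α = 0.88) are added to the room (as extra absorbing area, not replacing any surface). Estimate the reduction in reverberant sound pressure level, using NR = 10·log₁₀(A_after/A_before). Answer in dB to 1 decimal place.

2.2 dB

A_before = Σ Sᵢαᵢ = 752·0.10 + 550·0.05 + 550·0.99 = 647.200 sabins.
Added absorption = 473.8 × 0.88 = 416.944 sabins.
New total A_after = 1064.144 sabins.
Reduction = 10 log₁₀(A_after/A_before) = 10 log₁₀(1.6442) = 2.2 dB.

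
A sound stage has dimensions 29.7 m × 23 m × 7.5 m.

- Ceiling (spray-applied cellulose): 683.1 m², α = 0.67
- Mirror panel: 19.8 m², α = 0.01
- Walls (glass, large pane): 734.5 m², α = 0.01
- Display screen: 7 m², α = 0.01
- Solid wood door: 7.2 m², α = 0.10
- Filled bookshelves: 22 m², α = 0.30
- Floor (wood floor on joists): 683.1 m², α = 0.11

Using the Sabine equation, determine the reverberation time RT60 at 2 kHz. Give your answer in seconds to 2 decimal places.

Equivalent absorption area: A = 683.1×0.67 + 19.8×0.01 + 734.5×0.01 + 7×0.01 + 7.2×0.10 + 22×0.30 + 683.1×0.11 = 547.751 m².
V = 29.7·23·7.5 = 5123.25 m³.
T = 0.161 V/A = 0.161·5123.25/547.751 = 1.51 s.

1.51 s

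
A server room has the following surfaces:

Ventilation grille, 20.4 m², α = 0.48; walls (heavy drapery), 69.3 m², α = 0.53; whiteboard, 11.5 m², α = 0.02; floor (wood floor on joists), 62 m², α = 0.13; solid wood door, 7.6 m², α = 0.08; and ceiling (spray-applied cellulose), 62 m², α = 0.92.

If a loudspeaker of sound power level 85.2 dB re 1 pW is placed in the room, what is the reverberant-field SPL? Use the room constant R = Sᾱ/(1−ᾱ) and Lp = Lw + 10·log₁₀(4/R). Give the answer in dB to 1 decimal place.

67.8 dB

A = 112.459 sabins; S = 232.8 m².
ᾱ = 0.4831, so room constant R = A/(1−ᾱ) = 217.564 m².
Lp = Lw + 10 log₁₀(4/R) = 85.2 -17.36 = 67.8 dB.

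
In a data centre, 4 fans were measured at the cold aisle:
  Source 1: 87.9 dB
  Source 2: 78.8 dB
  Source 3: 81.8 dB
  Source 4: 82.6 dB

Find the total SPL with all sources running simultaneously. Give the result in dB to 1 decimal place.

Sum in the linear (power) domain: Σ 10^(Lᵢ/10) = 10^(87.9/10) + 10^(78.8/10) + 10^(81.8/10) + 10^(82.6/10) = 1.026e+09.
L_total = 10·log₁₀(1.026e+09) = 90.1 dB.

90.1 dB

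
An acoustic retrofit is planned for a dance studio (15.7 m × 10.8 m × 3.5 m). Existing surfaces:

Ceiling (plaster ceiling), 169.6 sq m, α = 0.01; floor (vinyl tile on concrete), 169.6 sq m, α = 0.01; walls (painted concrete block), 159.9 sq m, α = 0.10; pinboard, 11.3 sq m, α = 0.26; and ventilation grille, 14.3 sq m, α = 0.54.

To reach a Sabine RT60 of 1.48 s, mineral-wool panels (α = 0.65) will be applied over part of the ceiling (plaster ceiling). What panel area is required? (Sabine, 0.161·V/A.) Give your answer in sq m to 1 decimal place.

53.9

Summing Sᵢαᵢ: 1.696 + 1.696 + 15.990 + 2.938 + 7.722 → A₁ = 30.042 sabins.
V = 593.46 m³. Target absorption A₂ = 0.161 × 593.46 / 1.48 = 64.559 sabins.
Absorption to add: 64.559 − 30.042 = 34.517 sabins.
Each sq m of panel replacing the ceiling (plaster ceiling) adds (0.65 − 0.01) = 0.64 sabins.
Area = ΔA/Δα = 34.517/0.64 = 53.9 sq m.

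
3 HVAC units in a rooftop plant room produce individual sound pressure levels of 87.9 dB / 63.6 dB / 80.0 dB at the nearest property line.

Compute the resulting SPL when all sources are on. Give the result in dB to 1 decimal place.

Converting to relative power and adding: 10^(87.9/10) + 10^(63.6/10) + 10^(80.0/10) = 7.189e+08.
L_total = 10·log₁₀(7.189e+08) = 88.6 dB.

88.6 dB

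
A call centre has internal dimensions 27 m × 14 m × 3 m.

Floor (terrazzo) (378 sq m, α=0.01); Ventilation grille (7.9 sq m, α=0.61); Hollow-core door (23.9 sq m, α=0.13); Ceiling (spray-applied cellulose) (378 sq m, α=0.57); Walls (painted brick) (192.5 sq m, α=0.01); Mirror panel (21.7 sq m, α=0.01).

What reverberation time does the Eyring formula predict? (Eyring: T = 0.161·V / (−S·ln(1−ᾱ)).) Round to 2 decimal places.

0.70 sec

Total surface area S = 378 + 7.9 + 23.9 + 378 + 192.5 + 21.7 = 1002.0 sq m.
Σ(Sᵢαᵢ) = 378·0.01 + 7.9·0.61 + 23.9·0.13 + 378·0.57 + 192.5·0.01 + 21.7·0.01 = 229.308.
Mean coefficient ᾱ = A/S = 0.2289.
−S·ln(1−ᾱ) = −1002.0 × ln(1 − 0.2289) = 260.457.
V = 27 × 14 × 3 = 1134 m³.
RT60 = 0.161 × 1134 / 260.457 = 0.70 s.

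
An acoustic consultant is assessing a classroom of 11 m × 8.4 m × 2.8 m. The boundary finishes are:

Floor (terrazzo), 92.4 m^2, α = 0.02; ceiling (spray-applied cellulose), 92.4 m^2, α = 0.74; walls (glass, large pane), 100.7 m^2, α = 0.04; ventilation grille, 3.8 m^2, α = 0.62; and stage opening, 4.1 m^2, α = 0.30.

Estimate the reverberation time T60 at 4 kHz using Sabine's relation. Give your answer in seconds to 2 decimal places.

0.54 sec

Summing Sᵢαᵢ: 1.848 + 68.376 + 4.028 + 2.356 + 1.230 → A = 77.838 sabins.
Volume V = 11 × 8.4 × 2.8 = 258.72 m³.
RT60 = 0.161 · V / A = 0.161 × 258.72 / 77.838 = 0.54 s.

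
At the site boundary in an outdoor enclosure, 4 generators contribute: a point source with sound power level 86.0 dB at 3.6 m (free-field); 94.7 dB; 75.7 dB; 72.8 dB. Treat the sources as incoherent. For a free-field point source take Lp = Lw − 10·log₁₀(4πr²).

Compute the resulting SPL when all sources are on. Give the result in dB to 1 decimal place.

Source at 3.6 m: Lp = 86.0 − 10·log₁₀(4π·3.6²) = 86.0 − 10·log₁₀(162.860) = 63.9 dB.
Sum in the linear (power) domain: Σ 10^(Lᵢ/10) = 10^(63.9/10) + 10^(94.7/10) + 10^(75.7/10) + 10^(72.8/10) = 3.01e+09.
Combined level = 10 log₁₀(3.01e+09) = 94.8 dB.

94.8 dB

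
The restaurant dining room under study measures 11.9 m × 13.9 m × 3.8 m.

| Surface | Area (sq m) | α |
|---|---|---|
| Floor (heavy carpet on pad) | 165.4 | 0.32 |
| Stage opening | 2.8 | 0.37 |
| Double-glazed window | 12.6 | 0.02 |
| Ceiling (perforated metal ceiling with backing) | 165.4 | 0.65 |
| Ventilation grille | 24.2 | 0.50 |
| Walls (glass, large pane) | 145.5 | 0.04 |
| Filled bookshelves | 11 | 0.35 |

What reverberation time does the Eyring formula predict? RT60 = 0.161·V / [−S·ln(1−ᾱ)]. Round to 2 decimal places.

0.45 s

S = Σ Sᵢ = 526.9 sq m.
Absorption A = 165.4×0.32 + 2.8×0.37 + 12.6×0.02 + 165.4×0.65 + 24.2×0.50 + 145.5×0.04 + 11×0.35 = 183.496 sabins.
Mean coefficient ᾱ = A/S = 0.3483.
−S·ln(1−ᾱ) = −526.9 × ln(1 − 0.3483) = 225.603.
V = 11.9 × 13.9 × 3.8 = 628.558 m³.
T = 0.161·V/[−S·ln(1−ᾱ)] = 0.161·628.558/225.603 = 0.45 s.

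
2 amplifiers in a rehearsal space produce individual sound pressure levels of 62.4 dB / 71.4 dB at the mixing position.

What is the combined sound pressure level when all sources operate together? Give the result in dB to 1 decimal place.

71.9 dB

Σ 10^(Lᵢ/10) = 1.554e+07.
L_total = 10·log₁₀(1.554e+07) = 71.9 dB.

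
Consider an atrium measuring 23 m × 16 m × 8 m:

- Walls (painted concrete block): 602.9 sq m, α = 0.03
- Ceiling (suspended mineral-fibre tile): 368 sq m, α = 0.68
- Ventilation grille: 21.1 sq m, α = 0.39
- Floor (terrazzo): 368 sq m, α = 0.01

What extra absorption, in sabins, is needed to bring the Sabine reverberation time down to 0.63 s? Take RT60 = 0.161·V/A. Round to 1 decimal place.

472.1 sabins

A₁ = Σ Sᵢαᵢ = 602.9*0.03 + 368*0.68 + 21.1*0.39 + 368*0.01 = 280.236 sabins.
Target A₂ = 0.161·2944/0.63 = 752.356 sabins (V = 2944 m³).
Additional absorption ΔA = 752.356 − 280.236 = 472.1 sabins.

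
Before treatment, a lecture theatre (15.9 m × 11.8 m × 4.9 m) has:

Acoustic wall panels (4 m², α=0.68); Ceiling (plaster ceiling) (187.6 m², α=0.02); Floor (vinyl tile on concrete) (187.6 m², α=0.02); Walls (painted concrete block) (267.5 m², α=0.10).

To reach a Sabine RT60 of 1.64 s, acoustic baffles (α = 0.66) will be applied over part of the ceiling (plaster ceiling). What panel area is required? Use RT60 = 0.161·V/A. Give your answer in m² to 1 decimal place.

Total absorption A₁ = 4*0.68 + 187.6*0.02 + 187.6*0.02 + 267.5*0.10
  = 2.720 + 3.752 + 3.752 + 26.750 = 36.974 m² sabins.
V = 919.338 m³. Target absorption A₂ = 0.161 × 919.338 / 1.64 = 90.252 sabins.
Absorption to add: 90.252 − 36.974 = 53.278 sabins.
Net gain per m²: Δα = 0.66 − 0.02 = 0.64.
Area = ΔA/Δα = 53.278/0.64 = 83.2 m².

83.2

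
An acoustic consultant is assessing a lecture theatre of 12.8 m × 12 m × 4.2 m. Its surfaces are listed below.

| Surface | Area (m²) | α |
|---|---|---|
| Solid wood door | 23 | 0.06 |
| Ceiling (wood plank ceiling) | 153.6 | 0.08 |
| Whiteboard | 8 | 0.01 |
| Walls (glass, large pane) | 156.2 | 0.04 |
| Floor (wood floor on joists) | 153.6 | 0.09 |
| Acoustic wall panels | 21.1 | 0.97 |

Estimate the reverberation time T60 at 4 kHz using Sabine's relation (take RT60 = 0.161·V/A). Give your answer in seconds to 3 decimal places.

Total absorption A = 23×0.06 + 153.6×0.08 + 8×0.01 + 156.2×0.04 + 153.6×0.09 + 21.1×0.97
  = 1.380 + 12.288 + 0.080 + 6.248 + 13.824 + 20.467 = 54.287 m² sabins.
Room volume: 645.12 m³.
RT60 = 0.161 · V / A = 0.161 × 645.12 / 54.287 = 1.913 s.

1.913 seconds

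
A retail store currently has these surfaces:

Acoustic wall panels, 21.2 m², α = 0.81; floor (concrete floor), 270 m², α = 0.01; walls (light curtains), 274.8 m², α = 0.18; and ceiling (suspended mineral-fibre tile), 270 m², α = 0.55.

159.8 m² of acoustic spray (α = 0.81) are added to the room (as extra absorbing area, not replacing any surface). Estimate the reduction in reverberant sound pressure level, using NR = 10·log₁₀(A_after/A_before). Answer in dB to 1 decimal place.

Total absorption A_before = 21.2*0.81 + 270*0.01 + 274.8*0.18 + 270*0.55
  = 17.172 + 2.700 + 49.464 + 148.500 = 217.836 m² sabins.
Added absorption = 159.8 × 0.81 = 129.438 sabins.
New total A_after = 347.274 sabins.
NR = 10·log₁₀(347.274/217.836) = 2.0 dB.

2.0 dB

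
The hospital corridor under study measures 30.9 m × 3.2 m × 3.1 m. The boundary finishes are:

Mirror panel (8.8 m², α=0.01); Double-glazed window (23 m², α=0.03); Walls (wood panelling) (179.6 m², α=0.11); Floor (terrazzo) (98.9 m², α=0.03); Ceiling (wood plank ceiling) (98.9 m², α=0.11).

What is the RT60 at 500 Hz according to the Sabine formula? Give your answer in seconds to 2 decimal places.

1.44 s

Equivalent absorption area: A = 8.8×0.01 + 23×0.03 + 179.6×0.11 + 98.9×0.03 + 98.9×0.11 = 34.380 m².
Volume V = 30.9 × 3.2 × 3.1 = 306.528 m³.
Sabine: RT60 = 0.161 × 306.528 / 34.380 = 1.44 s.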